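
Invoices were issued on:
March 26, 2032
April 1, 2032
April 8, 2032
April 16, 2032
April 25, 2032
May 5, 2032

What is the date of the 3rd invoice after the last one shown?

The spacing grows by 1 each time: 6, 7, 8, 9, 10 days.
Next gap: 11 days. May 5, 2032 + 11 days = May 16, 2032.
Next gap: 12 days. May 16, 2032 + 12 days = May 28, 2032.
Next gap: 13 days. May 28, 2032 + 13 days = June 10, 2032.

June 10, 2032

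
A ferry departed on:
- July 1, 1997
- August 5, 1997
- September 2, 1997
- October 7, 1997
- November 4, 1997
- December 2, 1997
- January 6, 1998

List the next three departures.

These are Tuesdays at 28- or 35-day spacing (35, 28, 35, 28, 28, 35).
The pattern: 1st Tuesday of the month.
1st Tuesday of February 1998: February 3, 1998.
March 1998 — 1st Tuesday is March 3, 1998.
1st Tuesday of April 1998: April 7, 1998.

February 3, 1998; March 3, 1998; April 7, 1998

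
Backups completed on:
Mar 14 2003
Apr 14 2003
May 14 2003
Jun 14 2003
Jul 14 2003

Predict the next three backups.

Gaps: 31, 30, 31, 30 days — not constant. Every event is on the 14th of the month.
Pattern: the 14th of each month.
August 2003: Aug 14 2003.
Next: September 2003 → Sep 14 2003.
October 2003: Oct 14 2003.

Aug 14 2003, Sep 14 2003, Oct 14 2003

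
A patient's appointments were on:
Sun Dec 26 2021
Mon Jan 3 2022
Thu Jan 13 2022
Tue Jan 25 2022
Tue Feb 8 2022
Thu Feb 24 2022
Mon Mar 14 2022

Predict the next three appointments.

Sun Apr 3 2022, Mon Apr 25 2022, Thu May 19 2022

Intervals are 8, 10, 12, 14, 16, 18 days — an arithmetic progression with common difference 2.
Next gap: 20 days. Mon Mar 14 2022 + 20 days = Sun Apr 3 2022.
Next gap: 22 days. Sun Apr 3 2022 + 22 days = Mon Apr 25 2022.
Next gap: 24 days. Mon Apr 25 2022 + 24 days = Thu May 19 2022.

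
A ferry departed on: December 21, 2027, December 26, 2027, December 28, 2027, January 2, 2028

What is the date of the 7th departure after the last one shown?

January 25, 2028

The gap pattern 5, 2, 5 repeats every 2 events.
These are the Tuesdays and Sundays of each week.
Next Tuesday: January 4, 2028.
The following Sunday is January 9, 2028.
The following Tuesday is January 11, 2028.
Next Sunday: January 16, 2028.
Next Tuesday: January 18, 2028.
The following Sunday is January 23, 2028.
Next Tuesday: January 25, 2028.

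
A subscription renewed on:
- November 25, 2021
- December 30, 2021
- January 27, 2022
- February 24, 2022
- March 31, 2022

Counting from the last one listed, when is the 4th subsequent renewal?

Every date is a Thursday; gaps 35, 28, 28, 35 days.
Each is the last Thursday of its month (at least one falls on the 29th or later, ruling out '4th Thursday').
April 2022 ends with Thursday April 28, 2022.
May 2022 ends with Thursday May 26, 2022.
June 2022 ends with Thursday June 30, 2022.
July 2022 ends with Thursday July 28, 2022.

July 28, 2022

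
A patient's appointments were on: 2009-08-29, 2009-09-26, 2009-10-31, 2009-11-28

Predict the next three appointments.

2009-12-26, 2010-01-30, 2010-02-27

Every date is a Saturday; gaps 28, 35, 28 days.
Each is the last Saturday of its month (at least one falls on the 29th or later, ruling out '4th Saturday').
Last Saturday of December 2009: 2009-12-26.
Last Saturday of January 2010: 2010-01-30.
Last Saturday of February 2010: 2010-02-27.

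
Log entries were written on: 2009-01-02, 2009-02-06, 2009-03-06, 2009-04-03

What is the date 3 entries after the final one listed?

2009-07-03

Gaps: 35, 28, 28 days — a mix of 28 and 35. Every date is a Friday.
Each is the 1st Friday of its month.
May 2009 — 1st Friday is 2009-05-01.
1st Friday of June 2009: 2009-06-05.
July 2009 — 1st Friday is 2009-07-03.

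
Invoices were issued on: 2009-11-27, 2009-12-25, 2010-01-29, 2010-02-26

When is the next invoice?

2010-03-26

These are Fridays with 28, 35, 28-day gaps.
Each is the final Friday of its month — 2010-01-29 is past the 28th, so '4th Friday' doesn't fit.
Last Friday of March 2010: 2010-03-26.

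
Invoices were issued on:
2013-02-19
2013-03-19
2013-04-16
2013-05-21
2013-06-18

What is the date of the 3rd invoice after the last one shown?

2013-09-17

Gaps: 28, 28, 35, 28 days — a mix of 28 and 35. Every date is a Tuesday.
Each is the 3rd Tuesday of its month.
July 2013 — 3rd Tuesday is 2013-07-16.
August 2013 — 3rd Tuesday is 2013-08-20.
September 2013 — 3rd Tuesday is 2013-09-17.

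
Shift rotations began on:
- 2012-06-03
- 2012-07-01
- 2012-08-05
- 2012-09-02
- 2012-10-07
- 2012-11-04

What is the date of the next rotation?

All dates are Sundays, 28, 35, 28, 35, 28 days apart.
Specifically, the 1st Sunday of each month.
1st Sunday of December 2012: 2012-12-02.

2012-12-02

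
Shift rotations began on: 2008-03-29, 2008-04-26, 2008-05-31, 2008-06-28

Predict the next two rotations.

2008-07-26, 2008-08-30

All Saturdays; the gaps (28, 35, 28) vary with month length.
This is the last Saturday of each month.
Last Saturday of July 2008: 2008-07-26.
Last Saturday of August 2008: 2008-08-30.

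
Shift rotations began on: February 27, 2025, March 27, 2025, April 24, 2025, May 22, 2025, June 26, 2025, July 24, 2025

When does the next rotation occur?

Gaps: 28, 28, 28, 35, 28 days — a mix of 28 and 35. Every date is a Thursday.
Each is the 4th Thursday of its month.
August 2025 — 4th Thursday is August 28, 2025.

August 28, 2025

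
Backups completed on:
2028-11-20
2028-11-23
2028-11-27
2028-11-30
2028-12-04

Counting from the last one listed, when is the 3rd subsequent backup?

Every event lands on a Monday or Thursday (gaps cycle 3, 4, 3, 4).
So the schedule is: every Monday and Thursday.
Next Thursday: 2028-12-07.
Next Monday: 2028-12-11.
The following Thursday is 2028-12-14.

2028-12-14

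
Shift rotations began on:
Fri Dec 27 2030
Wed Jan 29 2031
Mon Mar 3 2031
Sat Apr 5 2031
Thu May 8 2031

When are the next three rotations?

Tue Jun 10 2031, Sun Jul 13 2031, Fri Aug 15 2031

Gaps between consecutive events: 33, 33, 33, 33 days — a constant 33-day interval.
Thu May 8 2031 + 33 days = Tue Jun 10 2031.
Tue Jun 10 2031 + 33 days = Sun Jul 13 2031.
Sun Jul 13 2031 + 33 days = Fri Aug 15 2031.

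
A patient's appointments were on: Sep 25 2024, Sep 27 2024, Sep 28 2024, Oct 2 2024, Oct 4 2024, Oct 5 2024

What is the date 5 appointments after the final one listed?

Oct 18 2024

Every event lands on a Wednesday or Friday or Saturday (gaps cycle 2, 1, 4, 2, 1).
So the schedule is: every Wednesday, Friday and Saturday.
The following Wednesday is Oct 9 2024.
The following Friday is Oct 11 2024.
The following Saturday is Oct 12 2024.
The following Wednesday is Oct 16 2024.
The following Friday is Oct 18 2024.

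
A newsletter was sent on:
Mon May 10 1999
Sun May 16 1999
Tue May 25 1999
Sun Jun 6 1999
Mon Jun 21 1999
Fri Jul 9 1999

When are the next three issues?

Intervals are 6, 9, 12, 15, 18 days — an arithmetic progression with common difference 3.
Next gap: 21 days. Fri Jul 9 1999 + 21 days = Fri Jul 30 1999.
Next gap: 24 days. Fri Jul 30 1999 + 24 days = Mon Aug 23 1999.
Next gap: 27 days. Mon Aug 23 1999 + 27 days = Sun Sep 19 1999.

Fri Jul 30 1999, Mon Aug 23 1999, Sun Sep 19 1999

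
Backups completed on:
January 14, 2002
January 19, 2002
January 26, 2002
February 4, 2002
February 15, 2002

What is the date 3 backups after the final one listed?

Intervals are 5, 7, 9, 11 days — an arithmetic progression with common difference 2.
Next gap: 13 days. February 15, 2002 + 13 days = February 28, 2002.
Next gap: 15 days. February 28, 2002 + 15 days = March 15, 2002.
Next gap: 17 days. March 15, 2002 + 17 days = April 1, 2002.

April 1, 2002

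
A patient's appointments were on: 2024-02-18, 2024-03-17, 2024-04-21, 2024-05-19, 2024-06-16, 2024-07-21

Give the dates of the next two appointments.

2024-08-18, 2024-09-15

Gaps: 28, 35, 28, 28, 35 days — a mix of 28 and 35. Every date is a Sunday.
Each is the 3rd Sunday of its month.
August 2024 — 3rd Sunday is 2024-08-18.
September 2024 — 3rd Sunday is 2024-09-15.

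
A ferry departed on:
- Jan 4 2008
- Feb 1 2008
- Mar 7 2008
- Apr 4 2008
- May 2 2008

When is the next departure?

Jun 6 2008

Gaps: 28, 35, 28, 28 days — a mix of 28 and 35. Every date is a Friday.
Each is the 1st Friday of its month.
June 2008 — 1st Friday is Jun 6 2008.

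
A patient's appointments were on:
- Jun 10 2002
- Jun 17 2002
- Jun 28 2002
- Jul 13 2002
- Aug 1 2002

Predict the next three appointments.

Gaps: 7, 11, 15, 19 days — each gap is 4 larger than the previous one.
Next gap: 23 days. Aug 1 2002 + 23 days = Aug 24 2002.
Next gap: 27 days. Aug 24 2002 + 27 days = Sep 20 2002.
Next gap: 31 days. Sep 20 2002 + 31 days = Oct 21 2002.

Aug 24 2002, Sep 20 2002, Oct 21 2002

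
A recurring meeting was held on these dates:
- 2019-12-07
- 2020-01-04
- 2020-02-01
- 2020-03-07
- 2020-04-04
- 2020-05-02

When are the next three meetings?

Gaps: 28, 28, 35, 28, 28 days — a mix of 28 and 35. Every date is a Saturday.
Each is the 1st Saturday of its month.
June 2020 — 1st Saturday is 2020-06-06.
1st Saturday of July 2020: 2020-07-04.
1st Saturday of August 2020: 2020-08-01.

2020-06-06, 2020-07-04, 2020-08-01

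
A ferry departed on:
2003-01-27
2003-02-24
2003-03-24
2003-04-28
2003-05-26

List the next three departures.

2003-06-23, 2003-07-28, 2003-08-25

Gaps: 28, 28, 35, 28 days — a mix of 28 and 35. Every date is a Monday.
Each is the 4th Monday of its month.
4th Monday of June 2003: 2003-06-23.
July 2003 — 4th Monday is 2003-07-28.
4th Monday of August 2003: 2003-08-25.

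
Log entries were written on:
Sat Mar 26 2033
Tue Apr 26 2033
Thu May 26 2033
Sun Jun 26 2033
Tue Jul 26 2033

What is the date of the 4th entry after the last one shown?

Sat Nov 26 2033

The day-of-month is always 26 (31, 30, 31, 30 days between events).
So this recurs on the 26th of each month.
August 2033: Fri Aug 26 2033.
September 2033: Mon Sep 26 2033.
Next: October 2033 → Wed Oct 26 2033.
Next: November 2033 → Sat Nov 26 2033.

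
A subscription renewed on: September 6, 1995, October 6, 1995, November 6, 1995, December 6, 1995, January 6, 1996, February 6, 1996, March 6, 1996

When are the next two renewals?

April 6, 1996; May 6, 1996

Each date is the 6th; the gaps (30, 31, 30, 31, 31, 29) track the month lengths.
The rule is the 6th of each month.
Next: April 1996 → April 6, 1996.
May 1996: May 6, 1996.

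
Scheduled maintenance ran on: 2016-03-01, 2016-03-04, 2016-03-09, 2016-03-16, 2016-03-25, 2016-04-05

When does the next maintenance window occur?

The spacing grows by 2 each time: 3, 5, 7, 9, 11 days.
Next gap: 13 days. 2016-04-05 + 13 days = 2016-04-18.

2016-04-18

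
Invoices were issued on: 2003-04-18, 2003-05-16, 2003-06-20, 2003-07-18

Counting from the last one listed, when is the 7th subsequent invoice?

2004-02-20

These are Fridays at 28- or 35-day spacing (28, 35, 28).
The pattern: 3rd Friday of the month.
3rd Friday of August 2003: 2003-08-15.
3rd Friday of September 2003: 2003-09-19.
October 2003 — 3rd Friday is 2003-10-17.
November 2003 — 3rd Friday is 2003-11-21.
3rd Friday of December 2003: 2003-12-19.
3rd Friday of January 2004: 2004-01-16.
February 2004 — 3rd Friday is 2004-02-20.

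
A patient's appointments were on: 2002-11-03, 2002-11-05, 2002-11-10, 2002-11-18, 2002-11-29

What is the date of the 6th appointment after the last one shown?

2003-04-07

Gaps: 2, 5, 8, 11 days — each gap is 3 larger than the previous one.
Next gap: 14 days. 2002-11-29 + 14 days = 2002-12-13.
Next gap: 17 days. 2002-12-13 + 17 days = 2002-12-30.
Next gap: 20 days. 2002-12-30 + 20 days = 2003-01-19.
Next gap: 23 days. 2003-01-19 + 23 days = 2003-02-11.
Next gap: 26 days. 2003-02-11 + 26 days = 2003-03-09.
Next gap: 29 days. 2003-03-09 + 29 days = 2003-04-07.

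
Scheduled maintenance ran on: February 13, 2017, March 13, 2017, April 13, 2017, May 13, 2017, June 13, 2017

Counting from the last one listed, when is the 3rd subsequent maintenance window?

September 13, 2017

The day-of-month is always 13 (28, 31, 30, 31 days between events).
So this recurs on the 13th of each month.
July 2017: July 13, 2017.
Next: August 2017 → August 13, 2017.
September 2017: September 13, 2017.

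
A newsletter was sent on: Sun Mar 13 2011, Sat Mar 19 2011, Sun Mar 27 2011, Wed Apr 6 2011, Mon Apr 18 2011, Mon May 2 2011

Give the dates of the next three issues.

Wed May 18 2011, Sun Jun 5 2011, Sat Jun 25 2011

Gaps: 6, 8, 10, 12, 14 days — each gap is 2 larger than the previous one.
Next gap: 16 days. Mon May 2 2011 + 16 days = Wed May 18 2011.
Next gap: 18 days. Wed May 18 2011 + 18 days = Sun Jun 5 2011.
Next gap: 20 days. Sun Jun 5 2011 + 20 days = Sat Jun 25 2011.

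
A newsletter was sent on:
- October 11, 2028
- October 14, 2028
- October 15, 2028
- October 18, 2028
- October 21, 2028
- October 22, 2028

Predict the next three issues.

October 25, 2028; October 28, 2028; October 29, 2028

Every event lands on a Wednesday or Saturday or Sunday (gaps cycle 3, 1, 3, 3, 1).
So the schedule is: every Wednesday, Saturday and Sunday.
Next Wednesday: October 25, 2028.
The following Saturday is October 28, 2028.
The following Sunday is October 29, 2028.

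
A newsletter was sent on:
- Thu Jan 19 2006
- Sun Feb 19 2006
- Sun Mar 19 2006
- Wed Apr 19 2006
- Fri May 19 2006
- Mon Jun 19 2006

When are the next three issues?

Wed Jul 19 2006, Sat Aug 19 2006, Tue Sep 19 2006

The day-of-month is always 19 (31, 28, 31, 30, 31 days between events).
So this recurs on the 19th of each month.
July 2006: Wed Jul 19 2006.
August 2006: Sat Aug 19 2006.
Next: September 2006 → Tue Sep 19 2006.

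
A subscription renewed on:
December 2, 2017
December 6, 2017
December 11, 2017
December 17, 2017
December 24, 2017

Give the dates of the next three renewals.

Gaps: 4, 5, 6, 7 days — each gap is 1 larger than the previous one.
Next gap: 8 days. December 24, 2017 + 8 days = January 1, 2018.
Next gap: 9 days. January 1, 2018 + 9 days = January 10, 2018.
Next gap: 10 days. January 10, 2018 + 10 days = January 20, 2018.

January 1, 2018; January 10, 2018; January 20, 2018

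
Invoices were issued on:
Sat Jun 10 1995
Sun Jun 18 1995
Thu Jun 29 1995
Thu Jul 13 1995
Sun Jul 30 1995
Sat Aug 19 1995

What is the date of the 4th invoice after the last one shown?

Intervals are 8, 11, 14, 17, 20 days — an arithmetic progression with common difference 3.
Next gap: 23 days. Sat Aug 19 1995 + 23 days = Mon Sep 11 1995.
Next gap: 26 days. Mon Sep 11 1995 + 26 days = Sat Oct 7 1995.
Next gap: 29 days. Sat Oct 7 1995 + 29 days = Sun Nov 5 1995.
Next gap: 32 days. Sun Nov 5 1995 + 32 days = Thu Dec 7 1995.

Thu Dec 7 1995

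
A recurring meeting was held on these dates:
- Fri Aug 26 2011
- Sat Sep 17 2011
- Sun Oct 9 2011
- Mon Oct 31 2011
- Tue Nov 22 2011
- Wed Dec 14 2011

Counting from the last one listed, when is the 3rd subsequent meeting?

Sat Feb 18 2012

Gaps between consecutive events: 22, 22, 22, 22, 22 days — a constant 22-day interval.
Wed Dec 14 2011 + 22 days = Thu Jan 5 2012.
Thu Jan 5 2012 + 22 days = Fri Jan 27 2012.
Fri Jan 27 2012 + 22 days = Sat Feb 18 2012.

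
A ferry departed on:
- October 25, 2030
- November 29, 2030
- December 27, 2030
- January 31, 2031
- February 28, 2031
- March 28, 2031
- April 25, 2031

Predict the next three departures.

May 30, 2031; June 27, 2031; July 25, 2031

These are Fridays with 35, 28, 35, 28, 28, 28-day gaps.
Each is the final Friday of its month — November 29, 2030 is past the 28th, so '4th Friday' doesn't fit.
Last Friday of May 2031: May 30, 2031.
Last Friday of June 2031: June 27, 2031.
Last Friday of July 2031: July 25, 2031.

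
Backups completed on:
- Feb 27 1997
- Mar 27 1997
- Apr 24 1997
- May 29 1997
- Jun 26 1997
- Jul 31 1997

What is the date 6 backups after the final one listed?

Every date is a Thursday; gaps 28, 28, 35, 28, 35 days.
Each is the last Thursday of its month (at least one falls on the 29th or later, ruling out '4th Thursday').
Last Thursday of August 1997: Aug 28 1997.
September 1997 ends with Thursday Sep 25 1997.
October 1997 ends with Thursday Oct 30 1997.
Last Thursday of November 1997: Nov 27 1997.
Last Thursday of December 1997: Dec 25 1997.
January 1998 ends with Thursday Jan 29 1998.

Jan 29 1998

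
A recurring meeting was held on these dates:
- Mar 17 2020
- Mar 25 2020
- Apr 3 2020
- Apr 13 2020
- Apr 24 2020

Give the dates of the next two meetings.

May 6 2020, May 19 2020

Intervals are 8, 9, 10, 11 days — an arithmetic progression with common difference 1.
Next gap: 12 days. Apr 24 2020 + 12 days = May 6 2020.
Next gap: 13 days. May 6 2020 + 13 days = May 19 2020.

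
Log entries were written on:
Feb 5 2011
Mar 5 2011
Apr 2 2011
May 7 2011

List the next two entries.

Gaps: 28, 28, 35 days — a mix of 28 and 35. Every date is a Saturday.
Each is the 1st Saturday of its month.
June 2011 — 1st Saturday is Jun 4 2011.
July 2011 — 1st Saturday is Jul 2 2011.

Jun 4 2011, Jul 2 2011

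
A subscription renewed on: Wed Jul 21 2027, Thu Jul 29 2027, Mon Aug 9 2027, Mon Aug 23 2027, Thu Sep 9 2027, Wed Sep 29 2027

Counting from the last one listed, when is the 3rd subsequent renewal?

Thu Dec 16 2027

Gaps: 8, 11, 14, 17, 20 days — each gap is 3 larger than the previous one.
Next gap: 23 days. Wed Sep 29 2027 + 23 days = Fri Oct 22 2027.
Next gap: 26 days. Fri Oct 22 2027 + 26 days = Wed Nov 17 2027.
Next gap: 29 days. Wed Nov 17 2027 + 29 days = Thu Dec 16 2027.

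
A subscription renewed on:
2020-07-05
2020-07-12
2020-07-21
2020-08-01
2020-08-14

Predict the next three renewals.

Intervals are 7, 9, 11, 13 days — an arithmetic progression with common difference 2.
Next gap: 15 days. 2020-08-14 + 15 days = 2020-08-29.
Next gap: 17 days. 2020-08-29 + 17 days = 2020-09-15.
Next gap: 19 days. 2020-09-15 + 19 days = 2020-10-04.

2020-08-29, 2020-09-15, 2020-10-04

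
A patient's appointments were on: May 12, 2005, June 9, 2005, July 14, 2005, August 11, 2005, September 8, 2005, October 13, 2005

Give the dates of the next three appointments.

All dates are Thursdays, 28, 35, 28, 28, 35 days apart.
Specifically, the 2nd Thursday of each month.
2nd Thursday of November 2005: November 10, 2005.
December 2005 — 2nd Thursday is December 8, 2005.
2nd Thursday of January 2006: January 12, 2006.

November 10, 2005; December 8, 2005; January 12, 2006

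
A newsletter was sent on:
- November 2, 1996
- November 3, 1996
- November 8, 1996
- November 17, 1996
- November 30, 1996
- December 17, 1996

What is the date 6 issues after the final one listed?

The spacing grows by 4 each time: 1, 5, 9, 13, 17 days.
Next gap: 21 days. December 17, 1996 + 21 days = January 7, 1997.
Next gap: 25 days. January 7, 1997 + 25 days = February 1, 1997.
Next gap: 29 days. February 1, 1997 + 29 days = March 2, 1997.
Next gap: 33 days. March 2, 1997 + 33 days = April 4, 1997.
Next gap: 37 days. April 4, 1997 + 37 days = May 11, 1997.
Next gap: 41 days. May 11, 1997 + 41 days = June 21, 1997.

June 21, 1997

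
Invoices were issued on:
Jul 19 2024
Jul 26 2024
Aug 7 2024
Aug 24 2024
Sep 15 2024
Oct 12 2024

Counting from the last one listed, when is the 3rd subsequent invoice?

The spacing grows by 5 each time: 7, 12, 17, 22, 27 days.
Next gap: 32 days. Oct 12 2024 + 32 days = Nov 13 2024.
Next gap: 37 days. Nov 13 2024 + 37 days = Dec 20 2024.
Next gap: 42 days. Dec 20 2024 + 42 days = Jan 31 2025.

Jan 31 2025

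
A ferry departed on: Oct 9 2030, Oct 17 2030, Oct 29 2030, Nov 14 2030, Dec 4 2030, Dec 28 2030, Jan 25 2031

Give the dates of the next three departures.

Gaps: 8, 12, 16, 20, 24, 28 days — each gap is 4 larger than the previous one.
Next gap: 32 days. Jan 25 2031 + 32 days = Feb 26 2031.
Next gap: 36 days. Feb 26 2031 + 36 days = Apr 3 2031.
Next gap: 40 days. Apr 3 2031 + 40 days = May 13 2031.

Feb 26 2031, Apr 3 2031, May 13 2031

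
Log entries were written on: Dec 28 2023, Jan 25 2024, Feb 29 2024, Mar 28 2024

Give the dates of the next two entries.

Apr 25 2024, May 30 2024

Every date is a Thursday; gaps 28, 35, 28 days.
Each is the last Thursday of its month (at least one falls on the 29th or later, ruling out '4th Thursday').
Last Thursday of April 2024: Apr 25 2024.
Last Thursday of May 2024: May 30 2024.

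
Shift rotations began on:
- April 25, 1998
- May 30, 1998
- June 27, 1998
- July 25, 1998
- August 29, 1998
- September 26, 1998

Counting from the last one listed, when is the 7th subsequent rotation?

Every date is a Saturday; gaps 35, 28, 28, 35, 28 days.
Each is the last Saturday of its month (at least one falls on the 29th or later, ruling out '4th Saturday').
Last Saturday of October 1998: October 31, 1998.
Last Saturday of November 1998: November 28, 1998.
Last Saturday of December 1998: December 26, 1998.
Last Saturday of January 1999: January 30, 1999.
Last Saturday of February 1999: February 27, 1999.
March 1999 ends with Saturday March 27, 1999.
April 1999 ends with Saturday April 24, 1999.

April 24, 1999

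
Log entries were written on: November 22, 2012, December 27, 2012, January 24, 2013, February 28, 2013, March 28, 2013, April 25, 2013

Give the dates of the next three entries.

May 23, 2013; June 27, 2013; July 25, 2013

All dates are Thursdays, 35, 28, 35, 28, 28 days apart.
Specifically, the 4th Thursday of each month.
4th Thursday of May 2013: May 23, 2013.
June 2013 — 4th Thursday is June 27, 2013.
July 2013 — 4th Thursday is July 25, 2013.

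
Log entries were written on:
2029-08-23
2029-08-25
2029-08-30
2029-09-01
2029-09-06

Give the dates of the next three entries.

The gap pattern 2, 5, 2, 5 repeats every 2 events.
These are the Thursdays and Saturdays of each week.
The following Saturday is 2029-09-08.
The following Thursday is 2029-09-13.
Next Saturday: 2029-09-15.

2029-09-08, 2029-09-13, 2029-09-15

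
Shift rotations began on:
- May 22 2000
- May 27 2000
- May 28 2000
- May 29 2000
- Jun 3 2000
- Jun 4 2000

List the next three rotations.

Gaps: 5, 1, 1, 5, 1 days — not constant, but cyclic with period 3.
The events fall on every Monday, Saturday and Sunday.
The following Monday is Jun 5 2000.
The following Saturday is Jun 10 2000.
The following Sunday is Jun 11 2000.

Jun 5 2000, Jun 10 2000, Jun 11 2000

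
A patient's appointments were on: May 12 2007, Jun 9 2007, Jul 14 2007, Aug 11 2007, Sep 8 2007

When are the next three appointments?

Oct 13 2007, Nov 10 2007, Dec 8 2007

All dates are Saturdays, 28, 35, 28, 28 days apart.
Specifically, the 2nd Saturday of each month.
2nd Saturday of October 2007: Oct 13 2007.
November 2007 — 2nd Saturday is Nov 10 2007.
December 2007 — 2nd Saturday is Dec 8 2007.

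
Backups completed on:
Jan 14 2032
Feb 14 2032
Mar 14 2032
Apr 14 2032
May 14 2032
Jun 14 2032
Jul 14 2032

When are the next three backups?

The day-of-month is always 14 (31, 29, 31, 30, 31, 30 days between events).
So this recurs on the 14th of each month.
Next: August 2032 → Aug 14 2032.
Next: September 2032 → Sep 14 2032.
Next: October 2032 → Oct 14 2032.

Aug 14 2032, Sep 14 2032, Oct 14 2032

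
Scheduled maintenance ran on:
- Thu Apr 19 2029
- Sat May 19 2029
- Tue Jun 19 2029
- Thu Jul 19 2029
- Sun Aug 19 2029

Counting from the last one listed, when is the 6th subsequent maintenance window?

Tue Feb 19 2030

Gaps: 30, 31, 30, 31 days — not constant. Every event is on the 19th of the month.
Pattern: the 19th of each month.
September 2029: Wed Sep 19 2029.
Next: October 2029 → Fri Oct 19 2029.
November 2029: Mon Nov 19 2029.
Next: December 2029 → Wed Dec 19 2029.
January 2030: Sat Jan 19 2030.
February 2030: Tue Feb 19 2030.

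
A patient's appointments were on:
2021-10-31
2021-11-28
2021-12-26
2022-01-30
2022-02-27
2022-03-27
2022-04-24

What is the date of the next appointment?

2022-05-29

Every date is a Sunday; gaps 28, 28, 35, 28, 28, 28 days.
Each is the last Sunday of its month (at least one falls on the 29th or later, ruling out '4th Sunday').
Last Sunday of May 2022: 2022-05-29.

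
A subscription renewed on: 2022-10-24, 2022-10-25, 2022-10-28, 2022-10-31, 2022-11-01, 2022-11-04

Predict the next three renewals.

Gaps: 1, 3, 3, 1, 3 days — not constant, but cyclic with period 3.
The events fall on every Monday, Tuesday and Friday.
The following Monday is 2022-11-07.
Next Tuesday: 2022-11-08.
Next Friday: 2022-11-11.

2022-11-07, 2022-11-08, 2022-11-11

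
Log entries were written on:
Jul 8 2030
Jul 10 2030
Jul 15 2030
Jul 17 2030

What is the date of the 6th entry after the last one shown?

Aug 7 2030

Gaps: 2, 5, 2 days — not constant, but cyclic with period 2.
The events fall on every Monday and Wednesday.
Next Monday: Jul 22 2030.
Next Wednesday: Jul 24 2030.
Next Monday: Jul 29 2030.
Next Wednesday: Jul 31 2030.
The following Monday is Aug 5 2030.
Next Wednesday: Aug 7 2030.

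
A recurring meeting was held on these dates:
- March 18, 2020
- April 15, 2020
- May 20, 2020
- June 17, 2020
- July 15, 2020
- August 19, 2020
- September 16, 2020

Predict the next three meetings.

Gaps: 28, 35, 28, 28, 35, 28 days — a mix of 28 and 35. Every date is a Wednesday.
Each is the 3rd Wednesday of its month.
3rd Wednesday of October 2020: October 21, 2020.
November 2020 — 3rd Wednesday is November 18, 2020.
December 2020 — 3rd Wednesday is December 16, 2020.

October 21, 2020; November 18, 2020; December 16, 2020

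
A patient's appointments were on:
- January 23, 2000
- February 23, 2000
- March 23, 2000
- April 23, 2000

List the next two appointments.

May 23, 2000; June 23, 2000

Gaps: 31, 29, 31 days — not constant. Every event is on the 23rd of the month.
Pattern: the 23rd of each month.
Next: May 2000 → May 23, 2000.
Next: June 2000 → June 23, 2000.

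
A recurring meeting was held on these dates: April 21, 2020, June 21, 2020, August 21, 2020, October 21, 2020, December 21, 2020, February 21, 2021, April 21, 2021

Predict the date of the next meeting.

The day-of-month is always 21 (61, 61, 61, 61, 62, 59 days between events).
So this recurs on the 21st of every 2 months.
June 2021: June 21, 2021.

June 21, 2021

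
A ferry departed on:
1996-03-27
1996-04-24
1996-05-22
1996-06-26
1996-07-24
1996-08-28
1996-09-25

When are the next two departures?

These are Wednesdays at 28- or 35-day spacing (28, 28, 35, 28, 35, 28).
The pattern: 4th Wednesday of the month.
4th Wednesday of October 1996: 1996-10-23.
November 1996 — 4th Wednesday is 1996-11-27.

1996-10-23, 1996-11-27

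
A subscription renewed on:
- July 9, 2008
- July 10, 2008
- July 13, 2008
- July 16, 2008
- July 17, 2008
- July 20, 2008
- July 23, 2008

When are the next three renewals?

Every event lands on a Wednesday or Thursday or Sunday (gaps cycle 1, 3, 3, 1, 3, 3).
So the schedule is: every Wednesday, Thursday and Sunday.
The following Thursday is July 24, 2008.
The following Sunday is July 27, 2008.
The following Wednesday is July 30, 2008.

July 24, 2008; July 27, 2008; July 30, 2008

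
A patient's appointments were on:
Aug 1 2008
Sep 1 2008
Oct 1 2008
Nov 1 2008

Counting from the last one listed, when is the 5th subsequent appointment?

The day-of-month is always 1 (31, 30, 31 days between events).
So this recurs on the 1st of each month.
Next: December 2008 → Dec 1 2008.
Next: January 2009 → Jan 1 2009.
February 2009: Feb 1 2009.
Next: March 2009 → Mar 1 2009.
Next: April 2009 → Apr 1 2009.

Apr 1 2009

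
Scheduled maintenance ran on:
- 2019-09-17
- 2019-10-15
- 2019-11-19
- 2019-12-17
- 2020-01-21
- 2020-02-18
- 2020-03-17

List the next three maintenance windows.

2020-04-21, 2020-05-19, 2020-06-16

These are Tuesdays at 28- or 35-day spacing (28, 35, 28, 35, 28, 28).
The pattern: 3rd Tuesday of the month.
3rd Tuesday of April 2020: 2020-04-21.
3rd Tuesday of May 2020: 2020-05-19.
3rd Tuesday of June 2020: 2020-06-16.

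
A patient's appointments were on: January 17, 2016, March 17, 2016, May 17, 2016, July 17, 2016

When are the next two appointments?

September 17, 2016; November 17, 2016

Gaps: 60, 61, 61 days — not constant. Every event is on the 17th of the month.
Pattern: the 17th of every 2 months.
September 2016: September 17, 2016.
November 2016: November 17, 2016.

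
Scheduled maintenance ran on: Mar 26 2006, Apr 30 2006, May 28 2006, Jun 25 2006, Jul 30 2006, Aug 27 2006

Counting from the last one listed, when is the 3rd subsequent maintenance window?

All Sundays; the gaps (35, 28, 28, 35, 28) vary with month length.
This is the last Sunday of each month.
September 2006 ends with Sunday Sep 24 2006.
October 2006 ends with Sunday Oct 29 2006.
Last Sunday of November 2006: Nov 26 2006.

Nov 26 2006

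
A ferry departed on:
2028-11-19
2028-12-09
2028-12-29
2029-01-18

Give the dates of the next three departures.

Every event comes 20 days after the last (20, 20, 20).
2029-01-18 + 20 days = 2029-02-07.
2029-02-07 + 20 days = 2029-02-27.
2029-02-27 + 20 days = 2029-03-19.

2029-02-07, 2029-02-27, 2029-03-19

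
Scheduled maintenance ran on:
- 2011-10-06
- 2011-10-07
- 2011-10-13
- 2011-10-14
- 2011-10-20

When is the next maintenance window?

The gap pattern 1, 6, 1, 6 repeats every 2 events.
These are the Thursdays and Fridays of each week.
The following Friday is 2011-10-21.

2011-10-21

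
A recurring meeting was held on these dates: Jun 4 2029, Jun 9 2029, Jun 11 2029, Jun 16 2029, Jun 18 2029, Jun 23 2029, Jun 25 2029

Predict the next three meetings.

Jun 30 2029, Jul 2 2029, Jul 7 2029

The gap pattern 5, 2, 5, 2, 5, 2 repeats every 2 events.
These are the Mondays and Saturdays of each week.
Next Saturday: Jun 30 2029.
Next Monday: Jul 2 2029.
The following Saturday is Jul 7 2029.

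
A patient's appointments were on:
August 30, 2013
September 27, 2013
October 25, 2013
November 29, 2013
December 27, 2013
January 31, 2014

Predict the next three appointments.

All Fridays; the gaps (28, 28, 35, 28, 35) vary with month length.
This is the last Friday of each month.
Last Friday of February 2014: February 28, 2014.
Last Friday of March 2014: March 28, 2014.
Last Friday of April 2014: April 25, 2014.

February 28, 2014; March 28, 2014; April 25, 2014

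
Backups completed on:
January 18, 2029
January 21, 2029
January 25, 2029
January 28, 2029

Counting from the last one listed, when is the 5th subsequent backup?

February 15, 2029

Gaps: 3, 4, 3 days — not constant, but cyclic with period 2.
The events fall on every Thursday and Sunday.
The following Thursday is February 1, 2029.
Next Sunday: February 4, 2029.
The following Thursday is February 8, 2029.
Next Sunday: February 11, 2029.
Next Thursday: February 15, 2029.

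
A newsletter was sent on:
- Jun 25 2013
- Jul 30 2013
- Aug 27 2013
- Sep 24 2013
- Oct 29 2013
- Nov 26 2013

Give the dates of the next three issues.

All Tuesdays; the gaps (35, 28, 28, 35, 28) vary with month length.
This is the last Tuesday of each month.
Last Tuesday of December 2013: Dec 31 2013.
January 2014 ends with Tuesday Jan 28 2014.
Last Tuesday of February 2014: Feb 25 2014.

Dec 31 2013, Jan 28 2014, Feb 25 2014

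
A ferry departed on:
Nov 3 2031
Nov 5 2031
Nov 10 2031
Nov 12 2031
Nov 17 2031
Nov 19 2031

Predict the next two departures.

Every event lands on a Monday or Wednesday (gaps cycle 2, 5, 2, 5, 2).
So the schedule is: every Monday and Wednesday.
The following Monday is Nov 24 2031.
The following Wednesday is Nov 26 2031.

Nov 24 2031, Nov 26 2031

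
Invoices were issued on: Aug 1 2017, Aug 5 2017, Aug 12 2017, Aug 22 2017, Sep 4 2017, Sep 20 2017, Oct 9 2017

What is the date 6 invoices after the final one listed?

Apr 4 2018

Intervals are 4, 7, 10, 13, 16, 19 days — an arithmetic progression with common difference 3.
Next gap: 22 days. Oct 9 2017 + 22 days = Oct 31 2017.
Next gap: 25 days. Oct 31 2017 + 25 days = Nov 25 2017.
Next gap: 28 days. Nov 25 2017 + 28 days = Dec 23 2017.
Next gap: 31 days. Dec 23 2017 + 31 days = Jan 23 2018.
Next gap: 34 days. Jan 23 2018 + 34 days = Feb 26 2018.
Next gap: 37 days. Feb 26 2018 + 37 days = Apr 4 2018.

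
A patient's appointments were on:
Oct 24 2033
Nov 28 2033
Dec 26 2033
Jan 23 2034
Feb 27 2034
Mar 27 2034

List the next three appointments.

Gaps: 35, 28, 28, 35, 28 days — a mix of 28 and 35. Every date is a Monday.
Each is the 4th Monday of its month.
4th Monday of April 2034: Apr 24 2034.
4th Monday of May 2034: May 22 2034.
4th Monday of June 2034: Jun 26 2034.

Apr 24 2034, May 22 2034, Jun 26 2034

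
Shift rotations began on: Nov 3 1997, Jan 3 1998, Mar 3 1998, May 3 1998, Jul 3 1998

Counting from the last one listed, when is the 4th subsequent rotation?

Each date is the 3rd; the gaps (61, 59, 61, 61) track the month lengths.
The rule is the 3rd of every 2 months.
Next: September 1998 → Sep 3 1998.
Next: November 1998 → Nov 3 1998.
Next: January 1999 → Jan 3 1999.
March 1999: Mar 3 1999.

Mar 3 1999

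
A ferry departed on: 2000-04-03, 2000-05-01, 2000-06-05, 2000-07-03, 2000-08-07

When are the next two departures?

2000-09-04, 2000-10-02

All dates are Mondays, 28, 35, 28, 35 days apart.
Specifically, the 1st Monday of each month.
1st Monday of September 2000: 2000-09-04.
1st Monday of October 2000: 2000-10-02.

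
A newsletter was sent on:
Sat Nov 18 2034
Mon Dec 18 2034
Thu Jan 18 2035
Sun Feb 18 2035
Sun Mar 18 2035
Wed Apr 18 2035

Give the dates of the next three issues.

Fri May 18 2035, Mon Jun 18 2035, Wed Jul 18 2035

Gaps: 30, 31, 31, 28, 31 days — not constant. Every event is on the 18th of the month.
Pattern: the 18th of each month.
May 2035: Fri May 18 2035.
Next: June 2035 → Mon Jun 18 2035.
Next: July 2035 → Wed Jul 18 2035.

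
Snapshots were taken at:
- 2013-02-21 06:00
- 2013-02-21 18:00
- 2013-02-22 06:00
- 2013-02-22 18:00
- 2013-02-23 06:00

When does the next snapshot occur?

2013-02-23 18:00

The interval is a steady 12 hours (12, 12, 12, 12).
2013-02-23 06:00 + 12 h = 2013-02-23 18:00.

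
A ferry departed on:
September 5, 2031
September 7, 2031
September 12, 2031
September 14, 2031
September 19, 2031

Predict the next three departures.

Gaps: 2, 5, 2, 5 days — not constant, but cyclic with period 2.
The events fall on every Friday and Sunday.
The following Sunday is September 21, 2031.
The following Friday is September 26, 2031.
Next Sunday: September 28, 2031.

September 21, 2031; September 26, 2031; September 28, 2031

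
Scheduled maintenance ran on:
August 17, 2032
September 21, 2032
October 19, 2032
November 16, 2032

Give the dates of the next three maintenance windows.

These are Tuesdays at 28- or 35-day spacing (35, 28, 28).
The pattern: 3rd Tuesday of the month.
December 2032 — 3rd Tuesday is December 21, 2032.
January 2033 — 3rd Tuesday is January 18, 2033.
February 2033 — 3rd Tuesday is February 15, 2033.

December 21, 2032; January 18, 2033; February 15, 2033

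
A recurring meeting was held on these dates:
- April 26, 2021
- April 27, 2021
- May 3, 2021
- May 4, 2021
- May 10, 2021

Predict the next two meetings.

May 11, 2021; May 17, 2021

The gap pattern 1, 6, 1, 6 repeats every 2 events.
These are the Mondays and Tuesdays of each week.
Next Tuesday: May 11, 2021.
Next Monday: May 17, 2021.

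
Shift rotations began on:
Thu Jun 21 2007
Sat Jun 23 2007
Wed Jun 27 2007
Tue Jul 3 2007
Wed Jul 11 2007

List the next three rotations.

Sat Jul 21 2007, Thu Aug 2 2007, Thu Aug 16 2007

Intervals are 2, 4, 6, 8 days — an arithmetic progression with common difference 2.
Next gap: 10 days. Wed Jul 11 2007 + 10 days = Sat Jul 21 2007.
Next gap: 12 days. Sat Jul 21 2007 + 12 days = Thu Aug 2 2007.
Next gap: 14 days. Thu Aug 2 2007 + 14 days = Thu Aug 16 2007.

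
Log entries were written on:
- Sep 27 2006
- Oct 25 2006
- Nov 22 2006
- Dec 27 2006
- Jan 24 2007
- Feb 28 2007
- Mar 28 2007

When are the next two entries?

All dates are Wednesdays, 28, 28, 35, 28, 35, 28 days apart.
Specifically, the 4th Wednesday of each month.
4th Wednesday of April 2007: Apr 25 2007.
4th Wednesday of May 2007: May 23 2007.

Apr 25 2007, May 23 2007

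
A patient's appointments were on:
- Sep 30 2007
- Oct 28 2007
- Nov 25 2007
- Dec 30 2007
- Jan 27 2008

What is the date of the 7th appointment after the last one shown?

Aug 31 2008

All Sundays; the gaps (28, 28, 35, 28) vary with month length.
This is the last Sunday of each month.
February 2008 ends with Sunday Feb 24 2008.
Last Sunday of March 2008: Mar 30 2008.
April 2008 ends with Sunday Apr 27 2008.
Last Sunday of May 2008: May 25 2008.
Last Sunday of June 2008: Jun 29 2008.
July 2008 ends with Sunday Jul 27 2008.
August 2008 ends with Sunday Aug 31 2008.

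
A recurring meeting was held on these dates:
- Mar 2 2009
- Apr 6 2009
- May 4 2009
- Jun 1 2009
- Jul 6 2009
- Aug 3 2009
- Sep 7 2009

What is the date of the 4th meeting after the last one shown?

Gaps: 35, 28, 28, 35, 28, 35 days — a mix of 28 and 35. Every date is a Monday.
Each is the 1st Monday of its month.
October 2009 — 1st Monday is Oct 5 2009.
November 2009 — 1st Monday is Nov 2 2009.
December 2009 — 1st Monday is Dec 7 2009.
January 2010 — 1st Monday is Jan 4 2010.

Jan 4 2010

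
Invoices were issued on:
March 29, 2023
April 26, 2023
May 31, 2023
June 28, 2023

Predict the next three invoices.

July 26, 2023; August 30, 2023; September 27, 2023

All Wednesdays; the gaps (28, 35, 28) vary with month length.
This is the last Wednesday of each month.
Last Wednesday of July 2023: July 26, 2023.
Last Wednesday of August 2023: August 30, 2023.
September 2023 ends with Wednesday September 27, 2023.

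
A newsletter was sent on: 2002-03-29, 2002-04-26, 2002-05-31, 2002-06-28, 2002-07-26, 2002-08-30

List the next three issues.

2002-09-27, 2002-10-25, 2002-11-29

These are Fridays with 28, 35, 28, 28, 35-day gaps.
Each is the final Friday of its month — 2002-03-29 is past the 28th, so '4th Friday' doesn't fit.
September 2002 ends with Friday 2002-09-27.
Last Friday of October 2002: 2002-10-25.
Last Friday of November 2002: 2002-11-29.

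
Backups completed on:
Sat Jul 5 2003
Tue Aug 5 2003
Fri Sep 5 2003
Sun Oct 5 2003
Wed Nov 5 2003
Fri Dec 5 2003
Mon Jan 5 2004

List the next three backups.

Thu Feb 5 2004, Fri Mar 5 2004, Mon Apr 5 2004

Each date is the 5th; the gaps (31, 31, 30, 31, 30, 31) track the month lengths.
The rule is the 5th of each month.
February 2004: Thu Feb 5 2004.
Next: March 2004 → Fri Mar 5 2004.
April 2004: Mon Apr 5 2004.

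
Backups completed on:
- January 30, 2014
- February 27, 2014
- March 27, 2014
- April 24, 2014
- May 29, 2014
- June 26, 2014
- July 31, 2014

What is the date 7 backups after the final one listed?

Every date is a Thursday; gaps 28, 28, 28, 35, 28, 35 days.
Each is the last Thursday of its month (at least one falls on the 29th or later, ruling out '4th Thursday').
August 2014 ends with Thursday August 28, 2014.
September 2014 ends with Thursday September 25, 2014.
October 2014 ends with Thursday October 30, 2014.
November 2014 ends with Thursday November 27, 2014.
December 2014 ends with Thursday December 25, 2014.
Last Thursday of January 2015: January 29, 2015.
Last Thursday of February 2015: February 26, 2015.

February 26, 2015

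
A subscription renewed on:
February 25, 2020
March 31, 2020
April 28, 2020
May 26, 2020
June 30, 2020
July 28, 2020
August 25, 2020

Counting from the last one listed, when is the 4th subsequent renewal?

These are Tuesdays with 35, 28, 28, 35, 28, 28-day gaps.
Each is the final Tuesday of its month — March 31, 2020 is past the 28th, so '4th Tuesday' doesn't fit.
September 2020 ends with Tuesday September 29, 2020.
Last Tuesday of October 2020: October 27, 2020.
November 2020 ends with Tuesday November 24, 2020.
December 2020 ends with Tuesday December 29, 2020.

December 29, 2020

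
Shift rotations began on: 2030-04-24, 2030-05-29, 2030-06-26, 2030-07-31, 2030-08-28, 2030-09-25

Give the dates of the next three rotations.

These are Wednesdays with 35, 28, 35, 28, 28-day gaps.
Each is the final Wednesday of its month — 2030-05-29 is past the 28th, so '4th Wednesday' doesn't fit.
Last Wednesday of October 2030: 2030-10-30.
Last Wednesday of November 2030: 2030-11-27.
Last Wednesday of December 2030: 2030-12-25.

2030-10-30, 2030-11-27, 2030-12-25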